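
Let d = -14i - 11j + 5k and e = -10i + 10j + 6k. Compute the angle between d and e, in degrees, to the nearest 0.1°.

77.8

d · e = (-14)·(-10) + (-11)·10 + 5·6 = 140 - 110 + 30 = 60
|d|² = 196 + 121 + 25 = 342,  |d| = √342 ≈ 18.493242
|e|² = 100 + 100 + 36 = 236,  |e| = √236 ≈ 15.362291
cos θ = 60 / (18.493242 · 15.362291) ≈ 0.21119
θ = arccos(0.21119) ≈ 77.8°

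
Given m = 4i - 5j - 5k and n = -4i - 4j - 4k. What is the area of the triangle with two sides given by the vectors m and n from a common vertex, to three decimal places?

i: (-5)·(-4) - (-5)·(-4) = 20 - 20 = 0
j: (-5)·(-4) - 4·(-4) = 20 - (-16) = 36
k: 4·(-4) - (-5)·(-4) = -16 - 20 = -36
m × n = (0, 36, -36)
|m × n| = √(0² + 36² + (-36)²) = √2592 ≈ 50.9117
area = ½ · 50.9117 ≈ 25.456

25.456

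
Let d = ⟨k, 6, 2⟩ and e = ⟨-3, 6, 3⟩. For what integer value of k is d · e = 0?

d · e = k·(-3) + 6·6 + 2·3 = 42 - 3k
Set equal to 0: -3k = -42, so k = 14.

14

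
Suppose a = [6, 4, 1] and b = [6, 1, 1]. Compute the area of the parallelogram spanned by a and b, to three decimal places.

i: 4·1 - 1·1 = 4 - 1 = 3
j: 1·6 - 6·1 = 6 - 6 = 0
k: 6·1 - 4·6 = 6 - 24 = -18
a × b = (3, 0, -18)
|a × b| = √(3² + 0² + (-18)²) = √333 ≈ 18.2483

18.248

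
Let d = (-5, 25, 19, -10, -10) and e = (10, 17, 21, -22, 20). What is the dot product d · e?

d · e = (-5)·10 + 25·17 + 19·21 + (-10)·(-22) + (-10)·20 = -50 + 425 + 399 + 220 - 200 = 794

794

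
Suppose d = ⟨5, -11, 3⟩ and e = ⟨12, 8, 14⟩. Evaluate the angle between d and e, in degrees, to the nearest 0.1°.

86.8

d · e = 5·12 + (-11)·8 + 3·14 = 60 - 88 + 42 = 14
|d|² = 25 + 121 + 9 = 155,  |d| = √155 ≈ 12.449900
|e|² = 144 + 64 + 196 = 404,  |e| = √404 ≈ 20.099751
cos θ = 14 / (12.449900 · 20.099751) ≈ 0.05595
θ = arccos(0.05595) ≈ 86.8°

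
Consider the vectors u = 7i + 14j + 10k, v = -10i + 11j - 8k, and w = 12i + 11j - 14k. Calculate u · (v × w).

v × w:
i: 11·(-14) - (-8)·11 = -154 - (-88) = -66
j: (-8)·12 - (-10)·(-14) = -96 - 140 = -236
k: (-10)·11 - 11·12 = -110 - 132 = -242
v × w = (-66, -236, -242)
u · (v × w) = 7·(-66) + 14·(-236) + 10·(-242) = -462 - 3304 - 2420 = -6186

-6186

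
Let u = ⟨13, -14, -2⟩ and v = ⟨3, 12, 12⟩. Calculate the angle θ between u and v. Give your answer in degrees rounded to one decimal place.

u · v = 13·3 + (-14)·12 + (-2)·12 = 39 - 168 - 24 = -153
|u|² = 169 + 196 + 4 = 369,  |u| = √369 ≈ 19.209373
|v|² = 9 + 144 + 144 = 297,  |v| = √297 ≈ 17.233688
cos θ = -153 / (19.209373 · 17.233688) ≈ -0.46217
θ = arccos(-0.46217) ≈ 117.5°

117.5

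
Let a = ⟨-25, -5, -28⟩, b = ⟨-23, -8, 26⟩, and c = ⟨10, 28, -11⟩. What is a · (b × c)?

b × c:
i: (-8)·(-11) - 26·28 = 88 - 728 = -640
j: 26·10 - (-23)·(-11) = 260 - 253 = 7
k: (-23)·28 - (-8)·10 = -644 - (-80) = -564
b × c = (-640, 7, -564)
a · (b × c) = (-25)·(-640) + (-5)·7 + (-28)·(-564) = 16000 - 35 + 15792 = 31757

31757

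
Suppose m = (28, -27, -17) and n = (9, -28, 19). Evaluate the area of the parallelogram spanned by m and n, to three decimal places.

1319.101

i: (-27)·19 - (-17)·(-28) = -513 - 476 = -989
j: (-17)·9 - 28·19 = -153 - 532 = -685
k: 28·(-28) - (-27)·9 = -784 - (-243) = -541
m × n = (-989, -685, -541)
|m × n| = √((-989)² + (-685)² + (-541)²) = √1740027 ≈ 1319.1008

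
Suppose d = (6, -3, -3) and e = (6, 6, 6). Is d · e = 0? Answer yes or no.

d · e = 6·6 + (-3)·6 + (-3)·6 = 36 - 18 - 18 = 0
Zero, so the vectors are orthogonal.

yes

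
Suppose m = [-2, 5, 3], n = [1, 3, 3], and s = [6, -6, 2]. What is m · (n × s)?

n × s:
i: 3·2 - 3·(-6) = 6 - (-18) = 24
j: 3·6 - 1·2 = 18 - 2 = 16
k: 1·(-6) - 3·6 = -6 - 18 = -24
n × s = (24, 16, -24)
m · (n × s) = (-2)·24 + 5·16 + 3·(-24) = -48 + 80 - 72 = -40

-40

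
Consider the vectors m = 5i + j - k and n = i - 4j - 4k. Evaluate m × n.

(-8, 19, -21)

i: 1·(-4) - (-1)·(-4) = -4 - 4 = -8
j: (-1)·1 - 5·(-4) = -1 - (-20) = 19
k: 5·(-4) - 1·1 = -20 - 1 = -21
m × n = (-8, 19, -21)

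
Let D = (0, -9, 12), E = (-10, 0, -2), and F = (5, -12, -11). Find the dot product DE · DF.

DE = E − D = (-10, 9, -14)
DF = F − D = (5, -3, -23)
DE · DF = (-10)·5 + 9·(-3) + (-14)·(-23) = -50 - 27 + 322 = 245

245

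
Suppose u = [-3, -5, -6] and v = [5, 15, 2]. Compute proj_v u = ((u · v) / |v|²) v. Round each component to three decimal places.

(-2.008, -6.024, -0.803)

u · v = (-3)·5 + (-5)·15 + (-6)·2 = -15 - 75 - 12 = -102
|v|² = 25 + 225 + 4 = 254
proj_v u = (-102/254) · (5, 15, 2) ≈ (-2.008, -6.024, -0.803)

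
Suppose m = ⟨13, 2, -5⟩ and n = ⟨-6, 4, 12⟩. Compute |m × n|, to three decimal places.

148.014

i: 2·12 - (-5)·4 = 24 - (-20) = 44
j: (-5)·(-6) - 13·12 = 30 - 156 = -126
k: 13·4 - 2·(-6) = 52 - (-12) = 64
m × n = (44, -126, 64)
|m × n| = √(44² + (-126)² + 64²) = √21908 ≈ 148.0135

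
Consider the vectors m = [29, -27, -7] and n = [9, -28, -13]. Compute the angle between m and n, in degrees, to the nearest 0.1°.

31.1

m · n = 29·9 + (-27)·(-28) + (-7)·(-13) = 261 + 756 + 91 = 1108
|m|² = 841 + 729 + 49 = 1619,  |m| = √1619 ≈ 40.236799
|n|² = 81 + 784 + 169 = 1034,  |n| = √1034 ≈ 32.155870
cos θ = 1108 / (40.236799 · 32.155870) ≈ 0.85636
θ = arccos(0.85636) ≈ 31.1°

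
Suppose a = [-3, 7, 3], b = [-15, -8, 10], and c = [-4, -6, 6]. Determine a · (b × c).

488

b × c:
i: (-8)·6 - 10·(-6) = -48 - (-60) = 12
j: 10·(-4) - (-15)·6 = -40 - (-90) = 50
k: (-15)·(-6) - (-8)·(-4) = 90 - 32 = 58
b × c = (12, 50, 58)
a · (b × c) = (-3)·12 + 7·50 + 3·58 = -36 + 350 + 174 = 488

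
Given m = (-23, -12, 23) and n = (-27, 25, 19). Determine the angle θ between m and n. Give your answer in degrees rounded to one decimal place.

58.1

m · n = (-23)·(-27) + (-12)·25 + 23·19 = 621 - 300 + 437 = 758
|m|² = 529 + 144 + 529 = 1202,  |m| = √1202 ≈ 34.669872
|n|² = 729 + 625 + 361 = 1715,  |n| = √1715 ≈ 41.412558
cos θ = 758 / (34.669872 · 41.412558) ≈ 0.52794
θ = arccos(0.52794) ≈ 58.1°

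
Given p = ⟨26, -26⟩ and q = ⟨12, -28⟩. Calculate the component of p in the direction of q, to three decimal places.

34.140

p · q = 26·12 + (-26)·(-28) = 312 + 728 = 1040
|q| = √(144 + 784) = √928 ≈ 30.4631
comp_q p = 1040 / √928 ≈ 34.140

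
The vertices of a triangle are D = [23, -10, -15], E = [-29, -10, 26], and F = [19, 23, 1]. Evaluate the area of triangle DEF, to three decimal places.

DE = (-52, 0, 41),  DF = (-4, 33, 16)
i: 0·16 - 41·33 = 0 - 1353 = -1353
j: 41·(-4) - (-52)·16 = -164 - (-832) = 668
k: (-52)·33 - 0·(-4) = -1716 - 0 = -1716
DE × DF = (-1353, 668, -1716)
|DE × DF| = √5221489 ≈ 2285.0578
area = ½ · 2285.0578 ≈ 1142.529

1142.529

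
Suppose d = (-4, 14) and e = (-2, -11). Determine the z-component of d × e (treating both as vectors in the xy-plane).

72

(-4)·(-11) - 14·(-2) = 44 - (-28) = 72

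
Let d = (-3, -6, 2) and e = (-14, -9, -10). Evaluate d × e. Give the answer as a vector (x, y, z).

(78, -58, -57)

i: (-6)·(-10) - 2·(-9) = 60 - (-18) = 78
j: 2·(-14) - (-3)·(-10) = -28 - 30 = -58
k: (-3)·(-9) - (-6)·(-14) = 27 - 84 = -57
d × e = (78, -58, -57)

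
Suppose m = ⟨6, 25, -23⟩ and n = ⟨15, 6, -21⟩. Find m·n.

723

m · n = 6·15 + 25·6 + (-23)·(-21) = 90 + 150 + 483 = 723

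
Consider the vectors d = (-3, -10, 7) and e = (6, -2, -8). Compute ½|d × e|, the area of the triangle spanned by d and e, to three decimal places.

58.129

i: (-10)·(-8) - 7·(-2) = 80 - (-14) = 94
j: 7·6 - (-3)·(-8) = 42 - 24 = 18
k: (-3)·(-2) - (-10)·6 = 6 - (-60) = 66
d × e = (94, 18, 66)
|d × e| = √(94² + 18² + 66²) = √13516 ≈ 116.2583
area = ½ · 116.2583 ≈ 58.129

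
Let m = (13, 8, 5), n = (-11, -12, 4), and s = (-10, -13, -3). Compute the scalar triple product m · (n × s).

675

n × s:
i: (-12)·(-3) - 4·(-13) = 36 - (-52) = 88
j: 4·(-10) - (-11)·(-3) = -40 - 33 = -73
k: (-11)·(-13) - (-12)·(-10) = 143 - 120 = 23
n × s = (88, -73, 23)
m · (n × s) = 13·88 + 8·(-73) + 5·23 = 1144 - 584 + 115 = 675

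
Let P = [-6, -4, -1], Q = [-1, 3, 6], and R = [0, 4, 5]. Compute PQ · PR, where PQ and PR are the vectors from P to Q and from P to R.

PQ = Q − P = (5, 7, 7)
PR = R − P = (6, 8, 6)
PQ · PR = 5·6 + 7·8 + 7·6 = 30 + 56 + 42 = 128

128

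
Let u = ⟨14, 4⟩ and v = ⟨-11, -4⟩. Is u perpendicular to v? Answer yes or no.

no

u · v = 14·(-11) + 4·(-4) = -154 - 16 = -170
Nonzero, so the vectors are not orthogonal.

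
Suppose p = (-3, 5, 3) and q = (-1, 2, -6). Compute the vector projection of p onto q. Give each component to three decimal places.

p · q = (-3)·(-1) + 5·2 + 3·(-6) = 3 + 10 - 18 = -5
|q|² = 1 + 4 + 36 = 41
proj_q p = (-5/41) · (-1, 2, -6) ≈ (0.122, -0.244, 0.732)

(0.122, -0.244, 0.732)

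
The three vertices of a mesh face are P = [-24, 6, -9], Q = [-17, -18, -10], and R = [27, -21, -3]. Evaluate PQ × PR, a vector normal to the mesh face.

PQ = (7, -24, -1)
PR = (51, -27, 6)
i: (-24)·6 - (-1)·(-27) = -144 - 27 = -171
j: (-1)·51 - 7·6 = -51 - 42 = -93
k: 7·(-27) - (-24)·51 = -189 - (-1224) = 1035
PQ × PR = (-171, -93, 1035)

(-171, -93, 1035)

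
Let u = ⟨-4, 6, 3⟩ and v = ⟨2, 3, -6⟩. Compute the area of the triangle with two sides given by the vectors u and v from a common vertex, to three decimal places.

27.042

i: 6·(-6) - 3·3 = -36 - 9 = -45
j: 3·2 - (-4)·(-6) = 6 - 24 = -18
k: (-4)·3 - 6·2 = -12 - 12 = -24
u × v = (-45, -18, -24)
|u × v| = √((-45)² + (-18)² + (-24)²) = √2925 ≈ 54.0833
area = ½ · 54.0833 ≈ 27.042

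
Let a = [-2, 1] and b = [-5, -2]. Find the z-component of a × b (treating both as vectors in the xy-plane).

(-2)·(-2) - 1·(-5) = 4 - (-5) = 9

9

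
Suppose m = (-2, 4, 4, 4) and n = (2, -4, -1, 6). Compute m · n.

0

m · n = (-2)·2 + 4·(-4) + 4·(-1) + 4·6 = -4 - 16 - 4 + 24 = 0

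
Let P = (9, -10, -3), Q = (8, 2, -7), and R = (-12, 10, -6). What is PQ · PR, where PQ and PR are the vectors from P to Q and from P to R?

273

PQ = Q − P = (-1, 12, -4)
PR = R − P = (-21, 20, -3)
PQ · PR = (-1)·(-21) + 12·20 + (-4)·(-3) = 21 + 240 + 12 = 273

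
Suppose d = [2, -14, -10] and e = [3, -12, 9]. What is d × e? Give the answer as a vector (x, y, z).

i: (-14)·9 - (-10)·(-12) = -126 - 120 = -246
j: (-10)·3 - 2·9 = -30 - 18 = -48
k: 2·(-12) - (-14)·3 = -24 - (-42) = 18
d × e = (-246, -48, 18)

(-246, -48, 18)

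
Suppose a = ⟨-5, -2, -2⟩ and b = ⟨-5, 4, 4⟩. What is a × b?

(0, 30, -30)

i: (-2)·4 - (-2)·4 = -8 - (-8) = 0
j: (-2)·(-5) - (-5)·4 = 10 - (-20) = 30
k: (-5)·4 - (-2)·(-5) = -20 - 10 = -30
a × b = (0, 30, -30)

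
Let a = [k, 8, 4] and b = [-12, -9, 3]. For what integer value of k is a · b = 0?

a · b = k·(-12) + 8·(-9) + 4·3 = -60 - 12k
Set equal to 0: -12k = 60, so k = -5.

-5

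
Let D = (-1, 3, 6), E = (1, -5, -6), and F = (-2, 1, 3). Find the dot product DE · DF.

DE = E − D = (2, -8, -12)
DF = F − D = (-1, -2, -3)
DE · DF = 2·(-1) + (-8)·(-2) + (-12)·(-3) = -2 + 16 + 36 = 50

50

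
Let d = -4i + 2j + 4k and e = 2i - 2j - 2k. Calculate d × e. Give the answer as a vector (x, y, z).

i: 2·(-2) - 4·(-2) = -4 - (-8) = 4
j: 4·2 - (-4)·(-2) = 8 - 8 = 0
k: (-4)·(-2) - 2·2 = 8 - 4 = 4
d × e = (4, 0, 4)

(4, 0, 4)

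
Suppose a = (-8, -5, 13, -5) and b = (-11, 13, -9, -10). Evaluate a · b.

-44

a · b = (-8)·(-11) + (-5)·13 + 13·(-9) + (-5)·(-10) = 88 - 65 - 117 + 50 = -44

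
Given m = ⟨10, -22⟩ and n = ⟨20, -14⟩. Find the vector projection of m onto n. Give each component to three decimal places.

(17.047, -11.933)

m · n = 10·20 + (-22)·(-14) = 200 + 308 = 508
|n|² = 400 + 196 = 596
proj_n m = (508/596) · (20, -14) ≈ (17.047, -11.933)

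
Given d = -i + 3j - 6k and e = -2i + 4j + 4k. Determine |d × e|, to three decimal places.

39.446

i: 3·4 - (-6)·4 = 12 - (-24) = 36
j: (-6)·(-2) - (-1)·4 = 12 - (-4) = 16
k: (-1)·4 - 3·(-2) = -4 - (-6) = 2
d × e = (36, 16, 2)
|d × e| = √(36² + 16² + 2²) = √1556 ≈ 39.4462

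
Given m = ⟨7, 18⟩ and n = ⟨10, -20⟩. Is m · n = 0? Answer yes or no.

m · n = 7·10 + 18·(-20) = 70 - 360 = -290
Nonzero, so the vectors are not orthogonal.

no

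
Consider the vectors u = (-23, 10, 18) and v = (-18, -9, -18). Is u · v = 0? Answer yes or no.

u · v = (-23)·(-18) + 10·(-9) + 18·(-18) = 414 - 90 - 324 = 0
Zero, so the vectors are orthogonal.

yes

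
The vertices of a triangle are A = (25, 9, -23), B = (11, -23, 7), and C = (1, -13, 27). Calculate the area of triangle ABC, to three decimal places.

523.355

AB = (-14, -32, 30),  AC = (-24, -22, 50)
i: (-32)·50 - 30·(-22) = -1600 - (-660) = -940
j: 30·(-24) - (-14)·50 = -720 - (-700) = -20
k: (-14)·(-22) - (-32)·(-24) = 308 - 768 = -460
AB × AC = (-940, -20, -460)
|AB × AC| = √1095600 ≈ 1046.7091
area = ½ · 1046.7091 ≈ 523.355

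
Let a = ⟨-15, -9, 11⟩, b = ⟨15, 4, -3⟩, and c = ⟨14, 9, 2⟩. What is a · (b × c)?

b × c:
i: 4·2 - (-3)·9 = 8 - (-27) = 35
j: (-3)·14 - 15·2 = -42 - 30 = -72
k: 15·9 - 4·14 = 135 - 56 = 79
b × c = (35, -72, 79)
a · (b × c) = (-15)·35 + (-9)·(-72) + 11·79 = -525 + 648 + 869 = 992

992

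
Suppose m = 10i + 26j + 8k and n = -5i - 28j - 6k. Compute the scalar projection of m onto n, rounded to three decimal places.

-28.415

m · n = 10·(-5) + 26·(-28) + 8·(-6) = -50 - 728 - 48 = -826
|n| = √(25 + 784 + 36) = √845 ≈ 29.0689
comp_n m = -826 / √845 ≈ -28.415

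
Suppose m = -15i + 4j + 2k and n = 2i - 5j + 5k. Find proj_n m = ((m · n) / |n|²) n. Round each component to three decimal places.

m · n = (-15)·2 + 4·(-5) + 2·5 = -30 - 20 + 10 = -40
|n|² = 4 + 25 + 25 = 54
proj_n m = (-40/54) · (2, -5, 5) ≈ (-1.481, 3.704, -3.704)

(-1.481, 3.704, -3.704)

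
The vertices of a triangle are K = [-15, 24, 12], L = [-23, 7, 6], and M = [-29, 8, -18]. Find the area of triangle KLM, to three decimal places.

227.943

KL = (-8, -17, -6),  KM = (-14, -16, -30)
i: (-17)·(-30) - (-6)·(-16) = 510 - 96 = 414
j: (-6)·(-14) - (-8)·(-30) = 84 - 240 = -156
k: (-8)·(-16) - (-17)·(-14) = 128 - 238 = -110
KL × KM = (414, -156, -110)
|KL × KM| = √207832 ≈ 455.8860
area = ½ · 455.8860 ≈ 227.943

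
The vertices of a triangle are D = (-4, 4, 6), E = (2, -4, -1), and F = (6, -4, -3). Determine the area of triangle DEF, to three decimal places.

DE = (6, -8, -7),  DF = (10, -8, -9)
i: (-8)·(-9) - (-7)·(-8) = 72 - 56 = 16
j: (-7)·10 - 6·(-9) = -70 - (-54) = -16
k: 6·(-8) - (-8)·10 = -48 - (-80) = 32
DE × DF = (16, -16, 32)
|DE × DF| = √1536 ≈ 39.1918
area = ½ · 39.1918 ≈ 19.596

19.596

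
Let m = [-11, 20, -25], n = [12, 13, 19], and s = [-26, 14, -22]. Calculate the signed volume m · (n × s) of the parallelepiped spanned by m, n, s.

-11178

n × s:
i: 13·(-22) - 19·14 = -286 - 266 = -552
j: 19·(-26) - 12·(-22) = -494 - (-264) = -230
k: 12·14 - 13·(-26) = 168 - (-338) = 506
n × s = (-552, -230, 506)
m · (n × s) = (-11)·(-552) + 20·(-230) + (-25)·506 = 6072 - 4600 - 12650 = -11178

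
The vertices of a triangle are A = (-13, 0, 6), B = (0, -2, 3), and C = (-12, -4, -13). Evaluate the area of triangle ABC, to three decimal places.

125.212

AB = (13, -2, -3),  AC = (1, -4, -19)
i: (-2)·(-19) - (-3)·(-4) = 38 - 12 = 26
j: (-3)·1 - 13·(-19) = -3 - (-247) = 244
k: 13·(-4) - (-2)·1 = -52 - (-2) = -50
AB × AC = (26, 244, -50)
|AB × AC| = √62712 ≈ 250.4236
area = ½ · 250.4236 ≈ 125.212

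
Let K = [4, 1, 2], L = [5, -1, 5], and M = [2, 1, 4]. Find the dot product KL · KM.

KL = L − K = (1, -2, 3)
KM = M − K = (-2, 0, 2)
KL · KM = 1·(-2) + (-2)·0 + 3·2 = -2 + 0 + 6 = 4

4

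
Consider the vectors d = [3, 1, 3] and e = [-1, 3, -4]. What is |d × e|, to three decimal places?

18.708

i: 1·(-4) - 3·3 = -4 - 9 = -13
j: 3·(-1) - 3·(-4) = -3 - (-12) = 9
k: 3·3 - 1·(-1) = 9 - (-1) = 10
d × e = (-13, 9, 10)
|d × e| = √((-13)² + 9² + 10²) = √350 ≈ 18.7083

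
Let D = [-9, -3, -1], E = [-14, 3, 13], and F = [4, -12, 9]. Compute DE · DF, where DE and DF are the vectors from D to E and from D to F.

DE = E − D = (-5, 6, 14)
DF = F − D = (13, -9, 10)
DE · DF = (-5)·13 + 6·(-9) + 14·10 = -65 - 54 + 140 = 21

21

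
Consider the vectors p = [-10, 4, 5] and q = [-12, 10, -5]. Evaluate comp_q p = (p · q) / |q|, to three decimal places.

8.231

p · q = (-10)·(-12) + 4·10 + 5·(-5) = 120 + 40 - 25 = 135
|q| = √(144 + 100 + 25) = √269 ≈ 16.4012
comp_q p = 135 / √269 ≈ 8.231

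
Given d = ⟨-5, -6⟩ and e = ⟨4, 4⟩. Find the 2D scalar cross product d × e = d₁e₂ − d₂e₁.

4

(-5)·4 - (-6)·4 = -20 - (-24) = 4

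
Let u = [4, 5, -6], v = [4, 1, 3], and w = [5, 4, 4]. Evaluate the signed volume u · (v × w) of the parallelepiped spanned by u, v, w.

v × w:
i: 1·4 - 3·4 = 4 - 12 = -8
j: 3·5 - 4·4 = 15 - 16 = -1
k: 4·4 - 1·5 = 16 - 5 = 11
v × w = (-8, -1, 11)
u · (v × w) = 4·(-8) + 5·(-1) + (-6)·11 = -32 - 5 - 66 = -103

-103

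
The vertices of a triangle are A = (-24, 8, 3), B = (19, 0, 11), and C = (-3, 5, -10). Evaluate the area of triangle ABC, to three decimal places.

AB = (43, -8, 8),  AC = (21, -3, -13)
i: (-8)·(-13) - 8·(-3) = 104 - (-24) = 128
j: 8·21 - 43·(-13) = 168 - (-559) = 727
k: 43·(-3) - (-8)·21 = -129 - (-168) = 39
AB × AC = (128, 727, 39)
|AB × AC| = √546434 ≈ 739.2117
area = ½ · 739.2117 ≈ 369.606

369.606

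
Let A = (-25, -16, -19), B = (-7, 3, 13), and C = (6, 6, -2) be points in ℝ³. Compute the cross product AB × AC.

(-381, 686, -193)

AB = (18, 19, 32)
AC = (31, 22, 17)
i: 19·17 - 32·22 = 323 - 704 = -381
j: 32·31 - 18·17 = 992 - 306 = 686
k: 18·22 - 19·31 = 396 - 589 = -193
AB × AC = (-381, 686, -193)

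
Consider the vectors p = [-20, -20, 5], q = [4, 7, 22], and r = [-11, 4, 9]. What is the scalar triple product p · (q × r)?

q × r:
i: 7·9 - 22·4 = 63 - 88 = -25
j: 22·(-11) - 4·9 = -242 - 36 = -278
k: 4·4 - 7·(-11) = 16 - (-77) = 93
q × r = (-25, -278, 93)
p · (q × r) = (-20)·(-25) + (-20)·(-278) + 5·93 = 500 + 5560 + 465 = 6525

6525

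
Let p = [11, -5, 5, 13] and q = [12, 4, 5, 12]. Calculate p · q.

293

p · q = 11·12 + (-5)·4 + 5·5 + 13·12 = 132 - 20 + 25 + 156 = 293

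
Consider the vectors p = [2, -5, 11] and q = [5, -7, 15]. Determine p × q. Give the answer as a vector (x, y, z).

(2, 25, 11)

i: (-5)·15 - 11·(-7) = -75 - (-77) = 2
j: 11·5 - 2·15 = 55 - 30 = 25
k: 2·(-7) - (-5)·5 = -14 - (-25) = 11
p × q = (2, 25, 11)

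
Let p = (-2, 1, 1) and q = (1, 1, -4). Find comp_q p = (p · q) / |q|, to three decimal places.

-1.179

p · q = (-2)·1 + 1·1 + 1·(-4) = -2 + 1 - 4 = -5
|q| = √(1 + 1 + 16) = √18 ≈ 4.2426
comp_q p = -5 / √18 ≈ -1.179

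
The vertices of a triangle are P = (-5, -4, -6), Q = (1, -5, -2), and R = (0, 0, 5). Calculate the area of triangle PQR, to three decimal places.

PQ = (6, -1, 4),  PR = (5, 4, 11)
i: (-1)·11 - 4·4 = -11 - 16 = -27
j: 4·5 - 6·11 = 20 - 66 = -46
k: 6·4 - (-1)·5 = 24 - (-5) = 29
PQ × PR = (-27, -46, 29)
|PQ × PR| = √3686 ≈ 60.7124
area = ½ · 60.7124 ≈ 30.356

30.356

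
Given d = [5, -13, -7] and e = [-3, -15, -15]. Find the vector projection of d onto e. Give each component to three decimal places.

(-1.863, -9.314, -9.314)

d · e = 5·(-3) + (-13)·(-15) + (-7)·(-15) = -15 + 195 + 105 = 285
|e|² = 9 + 225 + 225 = 459
proj_e d = (285/459) · (-3, -15, -15) ≈ (-1.863, -9.314, -9.314)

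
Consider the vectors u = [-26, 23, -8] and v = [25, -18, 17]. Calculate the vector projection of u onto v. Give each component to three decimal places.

u · v = (-26)·25 + 23·(-18) + (-8)·17 = -650 - 414 - 136 = -1200
|v|² = 625 + 324 + 289 = 1238
proj_v u = (-1200/1238) · (25, -18, 17) ≈ (-24.233, 17.447, -16.478)

(-24.233, 17.447, -16.478)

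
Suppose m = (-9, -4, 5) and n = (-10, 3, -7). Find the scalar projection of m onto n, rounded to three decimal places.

m · n = (-9)·(-10) + (-4)·3 + 5·(-7) = 90 - 12 - 35 = 43
|n| = √(100 + 9 + 49) = √158 ≈ 12.5698
comp_n m = 43 / √158 ≈ 3.421

3.421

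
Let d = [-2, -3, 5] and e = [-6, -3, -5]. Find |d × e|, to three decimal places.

i: (-3)·(-5) - 5·(-3) = 15 - (-15) = 30
j: 5·(-6) - (-2)·(-5) = -30 - 10 = -40
k: (-2)·(-3) - (-3)·(-6) = 6 - 18 = -12
d × e = (30, -40, -12)
|d × e| = √(30² + (-40)² + (-12)²) = √2644 ≈ 51.4198

51.420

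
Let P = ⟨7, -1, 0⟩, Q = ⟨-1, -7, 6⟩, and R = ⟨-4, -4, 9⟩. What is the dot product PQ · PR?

160

PQ = Q − P = (-8, -6, 6)
PR = R − P = (-11, -3, 9)
PQ · PR = (-8)·(-11) + (-6)·(-3) + 6·9 = 88 + 18 + 54 = 160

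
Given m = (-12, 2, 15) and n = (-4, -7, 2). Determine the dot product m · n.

64

m · n = (-12)·(-4) + 2·(-7) + 15·2 = 48 - 14 + 30 = 64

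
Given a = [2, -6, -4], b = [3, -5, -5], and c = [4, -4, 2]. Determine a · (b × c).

b × c:
i: (-5)·2 - (-5)·(-4) = -10 - 20 = -30
j: (-5)·4 - 3·2 = -20 - 6 = -26
k: 3·(-4) - (-5)·4 = -12 - (-20) = 8
b × c = (-30, -26, 8)
a · (b × c) = 2·(-30) + (-6)·(-26) + (-4)·8 = -60 + 156 - 32 = 64

64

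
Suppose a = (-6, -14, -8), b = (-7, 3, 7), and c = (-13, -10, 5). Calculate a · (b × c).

b × c:
i: 3·5 - 7·(-10) = 15 - (-70) = 85
j: 7·(-13) - (-7)·5 = -91 - (-35) = -56
k: (-7)·(-10) - 3·(-13) = 70 - (-39) = 109
b × c = (85, -56, 109)
a · (b × c) = (-6)·85 + (-14)·(-56) + (-8)·109 = -510 + 784 - 872 = -598

-598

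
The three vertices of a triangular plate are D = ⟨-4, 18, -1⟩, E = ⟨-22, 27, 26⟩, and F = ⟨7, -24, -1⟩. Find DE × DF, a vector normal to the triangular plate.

DE = (-18, 9, 27)
DF = (11, -42, 0)
i: 9·0 - 27·(-42) = 0 - (-1134) = 1134
j: 27·11 - (-18)·0 = 297 - 0 = 297
k: (-18)·(-42) - 9·11 = 756 - 99 = 657
DE × DF = (1134, 297, 657)

(1134, 297, 657)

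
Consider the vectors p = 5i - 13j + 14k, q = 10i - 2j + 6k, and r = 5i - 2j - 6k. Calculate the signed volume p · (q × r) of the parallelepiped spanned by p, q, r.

-1190

q × r:
i: (-2)·(-6) - 6·(-2) = 12 - (-12) = 24
j: 6·5 - 10·(-6) = 30 - (-60) = 90
k: 10·(-2) - (-2)·5 = -20 - (-10) = -10
q × r = (24, 90, -10)
p · (q × r) = 5·24 + (-13)·90 + 14·(-10) = 120 - 1170 - 140 = -1190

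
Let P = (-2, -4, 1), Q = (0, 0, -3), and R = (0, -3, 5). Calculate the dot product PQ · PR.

PQ = Q − P = (2, 4, -4)
PR = R − P = (2, 1, 4)
PQ · PR = 2·2 + 4·1 + (-4)·4 = 4 + 4 - 16 = -8

-8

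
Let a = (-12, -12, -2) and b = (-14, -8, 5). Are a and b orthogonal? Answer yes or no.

no

a · b = (-12)·(-14) + (-12)·(-8) + (-2)·5 = 168 + 96 - 10 = 254
Nonzero, so the vectors are not orthogonal.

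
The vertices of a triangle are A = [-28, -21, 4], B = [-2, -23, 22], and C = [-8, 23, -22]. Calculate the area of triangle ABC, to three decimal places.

869.303

AB = (26, -2, 18),  AC = (20, 44, -26)
i: (-2)·(-26) - 18·44 = 52 - 792 = -740
j: 18·20 - 26·(-26) = 360 - (-676) = 1036
k: 26·44 - (-2)·20 = 1144 - (-40) = 1184
AB × AC = (-740, 1036, 1184)
|AB × AC| = √3022752 ≈ 1738.6063
area = ½ · 1738.6063 ≈ 869.303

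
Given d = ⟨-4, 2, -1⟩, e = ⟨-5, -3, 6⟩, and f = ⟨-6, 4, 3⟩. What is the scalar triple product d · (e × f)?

128

e × f:
i: (-3)·3 - 6·4 = -9 - 24 = -33
j: 6·(-6) - (-5)·3 = -36 - (-15) = -21
k: (-5)·4 - (-3)·(-6) = -20 - 18 = -38
e × f = (-33, -21, -38)
d · (e × f) = (-4)·(-33) + 2·(-21) + (-1)·(-38) = 132 - 42 + 38 = 128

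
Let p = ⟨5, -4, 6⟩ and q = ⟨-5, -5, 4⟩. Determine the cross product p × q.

(14, -50, -45)

i: (-4)·4 - 6·(-5) = -16 - (-30) = 14
j: 6·(-5) - 5·4 = -30 - 20 = -50
k: 5·(-5) - (-4)·(-5) = -25 - 20 = -45
p × q = (14, -50, -45)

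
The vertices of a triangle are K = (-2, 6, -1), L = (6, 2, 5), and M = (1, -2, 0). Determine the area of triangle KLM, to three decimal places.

KL = (8, -4, 6),  KM = (3, -8, 1)
i: (-4)·1 - 6·(-8) = -4 - (-48) = 44
j: 6·3 - 8·1 = 18 - 8 = 10
k: 8·(-8) - (-4)·3 = -64 - (-12) = -52
KL × KM = (44, 10, -52)
|KL × KM| = √4740 ≈ 68.8477
area = ½ · 68.8477 ≈ 34.424

34.424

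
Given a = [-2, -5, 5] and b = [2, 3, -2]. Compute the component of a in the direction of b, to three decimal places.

a · b = (-2)·2 + (-5)·3 + 5·(-2) = -4 - 15 - 10 = -29
|b| = √(4 + 9 + 4) = √17 ≈ 4.1231
comp_b a = -29 / √17 ≈ -7.034

-7.034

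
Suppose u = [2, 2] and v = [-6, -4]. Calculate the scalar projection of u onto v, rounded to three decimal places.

-2.774

u · v = 2·(-6) + 2·(-4) = -12 - 8 = -20
|v| = √(36 + 16) = √52 ≈ 7.2111
comp_v u = -20 / √52 ≈ -2.774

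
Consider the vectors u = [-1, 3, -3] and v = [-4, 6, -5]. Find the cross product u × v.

i: 3·(-5) - (-3)·6 = -15 - (-18) = 3
j: (-3)·(-4) - (-1)·(-5) = 12 - 5 = 7
k: (-1)·6 - 3·(-4) = -6 - (-12) = 6
u × v = (3, 7, 6)

(3, 7, 6)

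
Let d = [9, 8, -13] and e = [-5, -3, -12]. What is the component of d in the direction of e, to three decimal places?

6.521

d · e = 9·(-5) + 8·(-3) + (-13)·(-12) = -45 - 24 + 156 = 87
|e| = √(25 + 9 + 144) = √178 ≈ 13.3417
comp_e d = 87 / √178 ≈ 6.521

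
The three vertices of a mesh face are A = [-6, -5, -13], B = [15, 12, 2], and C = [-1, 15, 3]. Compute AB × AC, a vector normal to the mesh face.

AB = (21, 17, 15)
AC = (5, 20, 16)
i: 17·16 - 15·20 = 272 - 300 = -28
j: 15·5 - 21·16 = 75 - 336 = -261
k: 21·20 - 17·5 = 420 - 85 = 335
AB × AC = (-28, -261, 335)

(-28, -261, 335)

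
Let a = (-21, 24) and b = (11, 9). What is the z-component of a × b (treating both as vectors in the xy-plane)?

(-21)·9 - 24·11 = -189 - 264 = -453

-453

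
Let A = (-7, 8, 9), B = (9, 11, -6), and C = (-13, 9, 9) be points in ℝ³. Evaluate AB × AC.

(15, 90, 34)

AB = (16, 3, -15)
AC = (-6, 1, 0)
i: 3·0 - (-15)·1 = 0 - (-15) = 15
j: (-15)·(-6) - 16·0 = 90 - 0 = 90
k: 16·1 - 3·(-6) = 16 - (-18) = 34
AB × AC = (15, 90, 34)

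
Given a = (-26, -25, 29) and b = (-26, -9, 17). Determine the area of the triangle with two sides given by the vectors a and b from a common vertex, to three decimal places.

272.624

i: (-25)·17 - 29·(-9) = -425 - (-261) = -164
j: 29·(-26) - (-26)·17 = -754 - (-442) = -312
k: (-26)·(-9) - (-25)·(-26) = 234 - 650 = -416
a × b = (-164, -312, -416)
|a × b| = √((-164)² + (-312)² + (-416)²) = √297296 ≈ 545.2486
area = ½ · 545.2486 ≈ 272.624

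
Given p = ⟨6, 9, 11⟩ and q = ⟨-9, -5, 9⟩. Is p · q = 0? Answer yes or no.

yes

p · q = 6·(-9) + 9·(-5) + 11·9 = -54 - 45 + 99 = 0
Zero, so the vectors are orthogonal.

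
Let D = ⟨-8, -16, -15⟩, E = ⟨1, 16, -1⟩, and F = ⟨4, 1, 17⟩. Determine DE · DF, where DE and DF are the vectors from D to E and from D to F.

1100

DE = E − D = (9, 32, 14)
DF = F − D = (12, 17, 32)
DE · DF = 9·12 + 32·17 + 14·32 = 108 + 544 + 448 = 1100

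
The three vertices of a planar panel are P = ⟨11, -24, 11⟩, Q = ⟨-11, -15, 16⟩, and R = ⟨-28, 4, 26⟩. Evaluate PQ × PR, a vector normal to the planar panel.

PQ = (-22, 9, 5)
PR = (-39, 28, 15)
i: 9·15 - 5·28 = 135 - 140 = -5
j: 5·(-39) - (-22)·15 = -195 - (-330) = 135
k: (-22)·28 - 9·(-39) = -616 - (-351) = -265
PQ × PR = (-5, 135, -265)

(-5, 135, -265)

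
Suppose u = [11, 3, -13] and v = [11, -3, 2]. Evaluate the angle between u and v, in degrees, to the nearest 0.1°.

u · v = 11·11 + 3·(-3) + (-13)·2 = 121 - 9 - 26 = 86
|u|² = 121 + 9 + 169 = 299,  |u| = √299 ≈ 17.291616
|v|² = 121 + 9 + 4 = 134,  |v| = √134 ≈ 11.575837
cos θ = 86 / (17.291616 · 11.575837) ≈ 0.42965
θ = arccos(0.42965) ≈ 64.6°

64.6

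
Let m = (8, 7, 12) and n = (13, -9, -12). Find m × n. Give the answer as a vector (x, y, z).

i: 7·(-12) - 12·(-9) = -84 - (-108) = 24
j: 12·13 - 8·(-12) = 156 - (-96) = 252
k: 8·(-9) - 7·13 = -72 - 91 = -163
m × n = (24, 252, -163)

(24, 252, -163)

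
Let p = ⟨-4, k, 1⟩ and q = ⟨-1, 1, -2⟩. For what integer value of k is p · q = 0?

p · q = (-4)·(-1) + k·1 + 1·(-2) = 2 + 1k
Set equal to 0: 1k = -2, so k = -2.

-2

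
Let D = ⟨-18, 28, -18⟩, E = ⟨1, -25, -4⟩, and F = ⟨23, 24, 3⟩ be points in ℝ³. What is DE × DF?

DE = (19, -53, 14)
DF = (41, -4, 21)
i: (-53)·21 - 14·(-4) = -1113 - (-56) = -1057
j: 14·41 - 19·21 = 574 - 399 = 175
k: 19·(-4) - (-53)·41 = -76 - (-2173) = 2097
DE × DF = (-1057, 175, 2097)

(-1057, 175, 2097)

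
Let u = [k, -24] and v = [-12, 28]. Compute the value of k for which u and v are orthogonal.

u · v = k·(-12) + (-24)·28 = -672 - 12k
Set equal to 0: -12k = 672, so k = -56.

-56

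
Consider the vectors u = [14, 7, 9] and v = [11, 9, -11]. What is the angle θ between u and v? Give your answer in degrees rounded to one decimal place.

68.7

u · v = 14·11 + 7·9 + 9·(-11) = 154 + 63 - 99 = 118
|u|² = 196 + 49 + 81 = 326,  |u| = √326 ≈ 18.055470
|v|² = 121 + 81 + 121 = 323,  |v| = √323 ≈ 17.972201
cos θ = 118 / (18.055470 · 17.972201) ≈ 0.36364
θ = arccos(0.36364) ≈ 68.7°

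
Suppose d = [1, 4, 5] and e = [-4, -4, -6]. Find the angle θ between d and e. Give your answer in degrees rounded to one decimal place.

d · e = 1·(-4) + 4·(-4) + 5·(-6) = -4 - 16 - 30 = -50
|d|² = 1 + 16 + 25 = 42,  |d| = √42 ≈ 6.480741
|e|² = 16 + 16 + 36 = 68,  |e| = √68 ≈ 8.246211
cos θ = -50 / (6.480741 · 8.246211) ≈ -0.93560
θ = arccos(-0.93560) ≈ 159.3°

159.3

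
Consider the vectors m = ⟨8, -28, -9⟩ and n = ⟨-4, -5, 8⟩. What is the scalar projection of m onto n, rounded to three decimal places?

m · n = 8·(-4) + (-28)·(-5) + (-9)·8 = -32 + 140 - 72 = 36
|n| = √(16 + 25 + 64) = √105 ≈ 10.2470
comp_n m = 36 / √105 ≈ 3.513

3.513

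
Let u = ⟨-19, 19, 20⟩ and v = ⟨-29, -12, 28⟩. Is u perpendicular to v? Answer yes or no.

no

u · v = (-19)·(-29) + 19·(-12) + 20·28 = 551 - 228 + 560 = 883
Nonzero, so the vectors are not orthogonal.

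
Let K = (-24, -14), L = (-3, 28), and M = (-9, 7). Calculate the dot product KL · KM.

1197

KL = L − K = (21, 42)
KM = M − K = (15, 21)
KL · KM = 21·15 + 42·21 = 315 + 882 = 1197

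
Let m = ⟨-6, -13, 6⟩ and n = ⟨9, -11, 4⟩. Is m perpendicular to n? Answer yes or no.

no

m · n = (-6)·9 + (-13)·(-11) + 6·4 = -54 + 143 + 24 = 113
Nonzero, so the vectors are not orthogonal.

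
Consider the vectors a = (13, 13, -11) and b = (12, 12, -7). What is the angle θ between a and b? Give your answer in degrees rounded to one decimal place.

a · b = 13·12 + 13·12 + (-11)·(-7) = 156 + 156 + 77 = 389
|a|² = 169 + 169 + 121 = 459,  |a| = √459 ≈ 21.424285
|b|² = 144 + 144 + 49 = 337,  |b| = √337 ≈ 18.357560
cos θ = 389 / (21.424285 · 18.357560) ≈ 0.98907
θ = arccos(0.98907) ≈ 8.5°

8.5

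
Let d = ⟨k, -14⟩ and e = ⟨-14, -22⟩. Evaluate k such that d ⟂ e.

d · e = k·(-14) + (-14)·(-22) = 308 - 14k
Set equal to 0: -14k = -308, so k = 22.

22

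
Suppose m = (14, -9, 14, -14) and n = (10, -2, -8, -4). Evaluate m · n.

102

m · n = 14·10 + (-9)·(-2) + 14·(-8) + (-14)·(-4) = 140 + 18 - 112 + 56 = 102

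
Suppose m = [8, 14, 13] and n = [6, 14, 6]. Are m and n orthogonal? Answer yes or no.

no

m · n = 8·6 + 14·14 + 13·6 = 48 + 196 + 78 = 322
Nonzero, so the vectors are not orthogonal.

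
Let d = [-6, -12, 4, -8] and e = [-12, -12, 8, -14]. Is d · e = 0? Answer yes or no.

d · e = (-6)·(-12) + (-12)·(-12) + 4·8 + (-8)·(-14) = 72 + 144 + 32 + 112 = 360
Nonzero, so the vectors are not orthogonal.

no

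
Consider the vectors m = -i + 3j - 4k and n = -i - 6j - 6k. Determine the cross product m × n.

(-42, -2, 9)

i: 3·(-6) - (-4)·(-6) = -18 - 24 = -42
j: (-4)·(-1) - (-1)·(-6) = 4 - 6 = -2
k: (-1)·(-6) - 3·(-1) = 6 - (-3) = 9
m × n = (-42, -2, 9)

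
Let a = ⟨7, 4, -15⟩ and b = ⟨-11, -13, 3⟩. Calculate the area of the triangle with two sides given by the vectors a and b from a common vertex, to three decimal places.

i: 4·3 - (-15)·(-13) = 12 - 195 = -183
j: (-15)·(-11) - 7·3 = 165 - 21 = 144
k: 7·(-13) - 4·(-11) = -91 - (-44) = -47
a × b = (-183, 144, -47)
|a × b| = √((-183)² + 144² + (-47)²) = √56434 ≈ 237.5584
area = ½ · 237.5584 ≈ 118.779

118.779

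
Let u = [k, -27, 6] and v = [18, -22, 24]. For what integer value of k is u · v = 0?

-41

u · v = k·18 + (-27)·(-22) + 6·24 = 738 + 18k
Set equal to 0: 18k = -738, so k = -41.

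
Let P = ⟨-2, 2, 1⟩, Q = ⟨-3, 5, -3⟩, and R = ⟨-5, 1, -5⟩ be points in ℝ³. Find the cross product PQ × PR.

PQ = (-1, 3, -4)
PR = (-3, -1, -6)
i: 3·(-6) - (-4)·(-1) = -18 - 4 = -22
j: (-4)·(-3) - (-1)·(-6) = 12 - 6 = 6
k: (-1)·(-1) - 3·(-3) = 1 - (-9) = 10
PQ × PR = (-22, 6, 10)

(-22, 6, 10)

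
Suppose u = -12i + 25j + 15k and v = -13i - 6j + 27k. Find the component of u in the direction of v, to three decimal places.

u · v = (-12)·(-13) + 25·(-6) + 15·27 = 156 - 150 + 405 = 411
|v| = √(169 + 36 + 729) = √934 ≈ 30.5614
comp_v u = 411 / √934 ≈ 13.448

13.448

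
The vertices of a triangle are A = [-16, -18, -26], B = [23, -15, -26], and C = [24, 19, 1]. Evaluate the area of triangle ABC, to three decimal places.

AB = (39, 3, 0),  AC = (40, 37, 27)
i: 3·27 - 0·37 = 81 - 0 = 81
j: 0·40 - 39·27 = 0 - 1053 = -1053
k: 39·37 - 3·40 = 1443 - 120 = 1323
AB × AC = (81, -1053, 1323)
|AB × AC| = √2865699 ≈ 1692.8376
area = ½ · 1692.8376 ≈ 846.419

846.419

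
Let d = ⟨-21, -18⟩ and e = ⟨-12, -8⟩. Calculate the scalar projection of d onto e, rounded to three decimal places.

d · e = (-21)·(-12) + (-18)·(-8) = 252 + 144 = 396
|e| = √(144 + 64) = √208 ≈ 14.4222
comp_e d = 396 / √208 ≈ 27.458

27.458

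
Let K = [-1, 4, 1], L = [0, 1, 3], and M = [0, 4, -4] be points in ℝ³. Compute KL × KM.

KL = (1, -3, 2)
KM = (1, 0, -5)
i: (-3)·(-5) - 2·0 = 15 - 0 = 15
j: 2·1 - 1·(-5) = 2 - (-5) = 7
k: 1·0 - (-3)·1 = 0 - (-3) = 3
KL × KM = (15, 7, 3)

(15, 7, 3)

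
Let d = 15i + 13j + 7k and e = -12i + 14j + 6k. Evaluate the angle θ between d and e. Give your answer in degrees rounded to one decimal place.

d · e = 15·(-12) + 13·14 + 7·6 = -180 + 182 + 42 = 44
|d|² = 225 + 169 + 49 = 443,  |d| = √443 ≈ 21.047565
|e|² = 144 + 196 + 36 = 376,  |e| = √376 ≈ 19.390719
cos θ = 44 / (21.047565 · 19.390719) ≈ 0.10781
θ = arccos(0.10781) ≈ 83.8°

83.8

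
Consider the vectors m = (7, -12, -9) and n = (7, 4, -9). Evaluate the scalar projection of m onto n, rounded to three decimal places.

6.786

m · n = 7·7 + (-12)·4 + (-9)·(-9) = 49 - 48 + 81 = 82
|n| = √(49 + 16 + 81) = √146 ≈ 12.0830
comp_n m = 82 / √146 ≈ 6.786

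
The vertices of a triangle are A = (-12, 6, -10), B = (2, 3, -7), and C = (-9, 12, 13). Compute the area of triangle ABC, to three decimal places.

AB = (14, -3, 3),  AC = (3, 6, 23)
i: (-3)·23 - 3·6 = -69 - 18 = -87
j: 3·3 - 14·23 = 9 - 322 = -313
k: 14·6 - (-3)·3 = 84 - (-9) = 93
AB × AC = (-87, -313, 93)
|AB × AC| = √114187 ≈ 337.9157
area = ½ · 337.9157 ≈ 168.958

168.958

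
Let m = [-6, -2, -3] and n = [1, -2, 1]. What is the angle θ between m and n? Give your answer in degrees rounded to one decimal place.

m · n = (-6)·1 + (-2)·(-2) + (-3)·1 = -6 + 4 - 3 = -5
|m|² = 36 + 4 + 9 = 49,  |m| = √49 ≈ 7.000000
|n|² = 1 + 4 + 1 = 6,  |n| = √6 ≈ 2.449490
cos θ = -5 / (7.000000 · 2.449490) ≈ -0.29161
θ = arccos(-0.29161) ≈ 107.0°

107.0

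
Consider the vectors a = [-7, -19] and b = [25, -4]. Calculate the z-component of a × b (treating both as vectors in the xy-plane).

503

(-7)·(-4) - (-19)·25 = 28 - (-475) = 503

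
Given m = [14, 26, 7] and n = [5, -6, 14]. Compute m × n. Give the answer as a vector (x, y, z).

i: 26·14 - 7·(-6) = 364 - (-42) = 406
j: 7·5 - 14·14 = 35 - 196 = -161
k: 14·(-6) - 26·5 = -84 - 130 = -214
m × n = (406, -161, -214)

(406, -161, -214)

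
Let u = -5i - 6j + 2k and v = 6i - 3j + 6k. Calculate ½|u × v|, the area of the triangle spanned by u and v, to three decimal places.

i: (-6)·6 - 2·(-3) = -36 - (-6) = -30
j: 2·6 - (-5)·6 = 12 - (-30) = 42
k: (-5)·(-3) - (-6)·6 = 15 - (-36) = 51
u × v = (-30, 42, 51)
|u × v| = √((-30)² + 42² + 51²) = √5265 ≈ 72.5603
area = ½ · 72.5603 ≈ 36.280

36.280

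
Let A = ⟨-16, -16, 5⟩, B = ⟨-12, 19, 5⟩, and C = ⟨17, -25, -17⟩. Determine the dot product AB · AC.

AB = B − A = (4, 35, 0)
AC = C − A = (33, -9, -22)
AB · AC = 4·33 + 35·(-9) + 0·(-22) = 132 - 315 + 0 = -183

-183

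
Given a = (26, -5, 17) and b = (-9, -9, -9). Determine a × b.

i: (-5)·(-9) - 17·(-9) = 45 - (-153) = 198
j: 17·(-9) - 26·(-9) = -153 - (-234) = 81
k: 26·(-9) - (-5)·(-9) = -234 - 45 = -279
a × b = (198, 81, -279)

(198, 81, -279)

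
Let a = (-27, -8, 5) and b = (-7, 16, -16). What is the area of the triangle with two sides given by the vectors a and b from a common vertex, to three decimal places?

i: (-8)·(-16) - 5·16 = 128 - 80 = 48
j: 5·(-7) - (-27)·(-16) = -35 - 432 = -467
k: (-27)·16 - (-8)·(-7) = -432 - 56 = -488
a × b = (48, -467, -488)
|a × b| = √(48² + (-467)² + (-488)²) = √458537 ≈ 677.1536
area = ½ · 677.1536 ≈ 338.577

338.577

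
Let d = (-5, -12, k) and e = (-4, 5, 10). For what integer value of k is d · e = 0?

d · e = (-5)·(-4) + (-12)·5 + k·10 = -40 + 10k
Set equal to 0: 10k = 40, so k = 4.

4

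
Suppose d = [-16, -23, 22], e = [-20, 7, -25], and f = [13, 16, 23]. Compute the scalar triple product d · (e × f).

-21123

e × f:
i: 7·23 - (-25)·16 = 161 - (-400) = 561
j: (-25)·13 - (-20)·23 = -325 - (-460) = 135
k: (-20)·16 - 7·13 = -320 - 91 = -411
e × f = (561, 135, -411)
d · (e × f) = (-16)·561 + (-23)·135 + 22·(-411) = -8976 - 3105 - 9042 = -21123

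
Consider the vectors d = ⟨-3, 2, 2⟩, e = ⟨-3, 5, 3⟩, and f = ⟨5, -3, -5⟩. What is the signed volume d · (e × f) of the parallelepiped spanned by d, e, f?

e × f:
i: 5·(-5) - 3·(-3) = -25 - (-9) = -16
j: 3·5 - (-3)·(-5) = 15 - 15 = 0
k: (-3)·(-3) - 5·5 = 9 - 25 = -16
e × f = (-16, 0, -16)
d · (e × f) = (-3)·(-16) + 2·0 + 2·(-16) = 48 + 0 - 32 = 16

16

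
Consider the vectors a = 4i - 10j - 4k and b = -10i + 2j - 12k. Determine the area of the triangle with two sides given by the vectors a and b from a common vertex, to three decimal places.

90.266

i: (-10)·(-12) - (-4)·2 = 120 - (-8) = 128
j: (-4)·(-10) - 4·(-12) = 40 - (-48) = 88
k: 4·2 - (-10)·(-10) = 8 - 100 = -92
a × b = (128, 88, -92)
|a × b| = √(128² + 88² + (-92)²) = √32592 ≈ 180.5325
area = ½ · 180.5325 ≈ 90.266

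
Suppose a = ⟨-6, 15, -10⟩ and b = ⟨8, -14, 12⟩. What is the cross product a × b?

i: 15·12 - (-10)·(-14) = 180 - 140 = 40
j: (-10)·8 - (-6)·12 = -80 - (-72) = -8
k: (-6)·(-14) - 15·8 = 84 - 120 = -36
a × b = (40, -8, -36)

(40, -8, -36)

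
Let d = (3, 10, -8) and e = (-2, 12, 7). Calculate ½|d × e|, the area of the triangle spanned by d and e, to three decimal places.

i: 10·7 - (-8)·12 = 70 - (-96) = 166
j: (-8)·(-2) - 3·7 = 16 - 21 = -5
k: 3·12 - 10·(-2) = 36 - (-20) = 56
d × e = (166, -5, 56)
|d × e| = √(166² + (-5)² + 56²) = √30717 ≈ 175.2627
area = ½ · 175.2627 ≈ 87.631

87.631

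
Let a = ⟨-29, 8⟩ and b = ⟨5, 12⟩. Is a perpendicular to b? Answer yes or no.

a · b = (-29)·5 + 8·12 = -145 + 96 = -49
Nonzero, so the vectors are not orthogonal.

no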